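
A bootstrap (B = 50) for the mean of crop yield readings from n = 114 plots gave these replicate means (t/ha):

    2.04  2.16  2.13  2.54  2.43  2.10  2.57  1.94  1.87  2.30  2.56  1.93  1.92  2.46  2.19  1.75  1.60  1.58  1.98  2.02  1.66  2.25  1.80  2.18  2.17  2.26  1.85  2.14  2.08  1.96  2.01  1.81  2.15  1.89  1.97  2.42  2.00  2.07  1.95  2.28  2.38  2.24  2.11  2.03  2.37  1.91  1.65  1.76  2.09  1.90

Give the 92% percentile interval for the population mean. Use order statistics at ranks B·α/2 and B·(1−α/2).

(1.60, 2.54)

Sorted replicates: 1.58, 1.60, 1.65, 1.66, 1.75, 1.76, 1.80, 1.81, 1.85, 1.87, 1.89, 1.90, 1.91, 1.92, 1.93, 1.94, 1.95, 1.96, 1.97, 1.98, 2.00, 2.01, 2.02, 2.03, 2.04, 2.07, 2.08, 2.09, 2.10, 2.11, 2.13, 2.14, 2.15, 2.16, 2.17, 2.18, 2.19, 2.24, 2.25, 2.26, 2.28, 2.30, 2.37, 2.38, 2.42, 2.43, 2.46, 2.54, 2.56, 2.57
α = 0.08; lower rank = 50 × 0.040 = 2; upper rank = 50 × 0.960 = 48.
The 2nd smallest replicate is 1.60; the 48th is 2.54.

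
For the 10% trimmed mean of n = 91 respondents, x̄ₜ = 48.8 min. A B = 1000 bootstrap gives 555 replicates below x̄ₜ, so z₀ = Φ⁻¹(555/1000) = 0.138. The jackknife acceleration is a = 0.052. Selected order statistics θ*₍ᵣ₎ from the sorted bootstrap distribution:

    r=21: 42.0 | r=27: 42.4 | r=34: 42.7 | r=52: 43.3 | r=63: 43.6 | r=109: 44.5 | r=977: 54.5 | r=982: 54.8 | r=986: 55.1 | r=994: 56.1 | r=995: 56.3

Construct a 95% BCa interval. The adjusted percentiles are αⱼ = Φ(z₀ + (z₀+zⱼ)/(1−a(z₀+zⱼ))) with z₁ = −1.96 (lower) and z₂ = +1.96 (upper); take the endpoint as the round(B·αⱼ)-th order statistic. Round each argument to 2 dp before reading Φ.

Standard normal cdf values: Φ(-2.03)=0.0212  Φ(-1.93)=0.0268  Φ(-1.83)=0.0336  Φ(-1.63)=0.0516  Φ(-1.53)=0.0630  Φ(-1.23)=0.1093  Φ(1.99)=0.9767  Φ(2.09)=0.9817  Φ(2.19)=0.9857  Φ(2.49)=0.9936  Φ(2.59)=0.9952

Lower: z₀ + z₁ = 0.138 + (-1.960) = -1.822; 1 − a(z₀+z₁) = 1 − (0.052)(-1.822) = 1.0947; argument = 0.138 + (-1.822)/1.0947 = -1.5263 → -1.53.
α₁ = Φ(-1.53) = 0.0630; rank = round(1000 × 0.0630) = 63; θ*₍63₎ = 43.6.
Upper: z₀ + z₂ = 2.098; 1 − a(z₀+z₂) = 0.8909; argument = 2.4929 → 2.49; α₂ = 0.9936; rank = 994; θ*₍994₎ = 56.1.

(43.6, 56.1)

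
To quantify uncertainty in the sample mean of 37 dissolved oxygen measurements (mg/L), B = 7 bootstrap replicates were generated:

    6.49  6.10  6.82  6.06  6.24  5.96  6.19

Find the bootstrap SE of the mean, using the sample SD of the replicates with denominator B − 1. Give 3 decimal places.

SE* = 0.296

Bootstrap SE is the standard deviation of the 7 replicate means.
Mean of replicates: (6.49 + 6.10 + 6.82 + 6.06 + 6.24 + 5.96 + 6.19) / 7 = 43.8600 / 7 = 6.2657
Sum of squared deviations: (+0.2243)² + (−0.1657)² + (+0.5543)² + (−0.2057)² + (−0.0257)² + (−0.3057)² + (−0.0757)² = 0.5272
Variance = 0.5272 / 6 = 0.0879
SE* = √0.0879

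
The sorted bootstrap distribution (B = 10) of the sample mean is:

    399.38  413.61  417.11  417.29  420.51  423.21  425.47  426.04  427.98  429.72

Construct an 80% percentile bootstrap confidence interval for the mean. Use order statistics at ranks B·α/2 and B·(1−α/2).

(399.38, 427.98)

α = 0.20; lower rank = 10 × 0.100 = 1; upper rank = 10 × 0.900 = 9.
The 1st smallest replicate is 399.38; the 9th is 427.98.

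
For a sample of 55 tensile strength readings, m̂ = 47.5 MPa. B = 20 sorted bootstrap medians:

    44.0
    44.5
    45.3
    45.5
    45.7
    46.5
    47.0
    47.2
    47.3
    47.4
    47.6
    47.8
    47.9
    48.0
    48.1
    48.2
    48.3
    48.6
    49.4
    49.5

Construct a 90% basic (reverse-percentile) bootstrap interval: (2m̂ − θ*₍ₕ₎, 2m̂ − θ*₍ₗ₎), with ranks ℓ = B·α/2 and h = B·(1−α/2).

Percentile endpoints at ranks 1 and 19: θ*₍1₎ = 44.0, θ*₍19₎ = 49.4.
Basic interval reflects these around m̂:
  lower = 2 × 47.5 − 49.4 = 45.6
  upper = 2 × 47.5 − 44.0 = 51.0

(45.6, 51.0)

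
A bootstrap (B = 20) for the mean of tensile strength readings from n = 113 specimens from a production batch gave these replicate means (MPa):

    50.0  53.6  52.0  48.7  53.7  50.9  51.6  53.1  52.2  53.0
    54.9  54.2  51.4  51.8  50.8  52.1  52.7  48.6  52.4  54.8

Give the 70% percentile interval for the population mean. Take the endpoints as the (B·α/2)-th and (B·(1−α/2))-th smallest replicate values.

Sorted replicates: 48.6, 48.7, 50.0, 50.8, 50.9, 51.4, 51.6, 51.8, 52.0, 52.1, 52.2, 52.4, 52.7, 53.0, 53.1, 53.6, 53.7, 54.2, 54.8, 54.9
α = 0.30; lower rank = 20 × 0.150 = 3; upper rank = 20 × 0.850 = 17.
The 3rd smallest replicate is 50.0; the 17th is 53.7.

(50.0, 53.7)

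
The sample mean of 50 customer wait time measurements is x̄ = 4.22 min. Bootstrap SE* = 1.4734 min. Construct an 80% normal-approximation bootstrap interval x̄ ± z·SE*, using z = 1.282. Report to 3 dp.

(2.331, 6.109)

Margin = 1.282 × 1.4734 = 1.8889
Interval: 4.22 ± 1.8889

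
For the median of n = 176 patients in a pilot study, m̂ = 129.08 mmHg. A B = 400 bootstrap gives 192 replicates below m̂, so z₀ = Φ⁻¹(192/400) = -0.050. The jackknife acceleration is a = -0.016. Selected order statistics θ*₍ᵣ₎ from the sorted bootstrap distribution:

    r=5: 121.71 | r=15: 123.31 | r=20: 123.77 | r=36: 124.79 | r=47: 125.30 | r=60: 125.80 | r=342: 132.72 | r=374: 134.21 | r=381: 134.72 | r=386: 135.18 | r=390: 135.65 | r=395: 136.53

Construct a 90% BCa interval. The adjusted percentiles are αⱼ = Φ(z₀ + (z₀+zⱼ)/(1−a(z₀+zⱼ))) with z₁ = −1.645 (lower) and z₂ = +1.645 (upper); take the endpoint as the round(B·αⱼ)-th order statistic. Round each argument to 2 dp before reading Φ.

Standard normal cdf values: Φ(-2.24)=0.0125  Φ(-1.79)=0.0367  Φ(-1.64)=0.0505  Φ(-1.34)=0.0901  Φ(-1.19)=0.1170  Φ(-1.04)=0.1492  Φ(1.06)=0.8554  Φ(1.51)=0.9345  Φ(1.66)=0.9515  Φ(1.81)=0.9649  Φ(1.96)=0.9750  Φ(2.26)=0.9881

(123.31, 134.21)

Lower: z₀ + z₁ = -0.050 + (-1.645) = -1.695; 1 − a(z₀+z₁) = 1 − (-0.016)(-1.695) = 0.9729; argument = -0.050 + (-1.695)/0.9729 = -1.7922 → -1.79.
α₁ = Φ(-1.79) = 0.0367; rank = round(400 × 0.0367) = 15; θ*₍15₎ = 123.31.
Upper: z₀ + z₂ = 1.595; 1 − a(z₀+z₂) = 1.0255; argument = 1.5053 → 1.51; α₂ = 0.9345; rank = 374; θ*₍374₎ = 134.21.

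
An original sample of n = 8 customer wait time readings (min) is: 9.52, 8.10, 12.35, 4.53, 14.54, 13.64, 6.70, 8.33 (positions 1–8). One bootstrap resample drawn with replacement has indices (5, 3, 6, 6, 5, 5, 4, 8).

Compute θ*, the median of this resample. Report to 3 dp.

θ* = 13.640

Resample values: 14.54, 12.35, 13.64, 13.64, 14.54, 14.54, 4.53, 8.33.
Sorted: 4.53, 8.33, 12.35, 13.64, 13.64, 14.54, 14.54, 14.54
Median = average of the two middle values = 13.640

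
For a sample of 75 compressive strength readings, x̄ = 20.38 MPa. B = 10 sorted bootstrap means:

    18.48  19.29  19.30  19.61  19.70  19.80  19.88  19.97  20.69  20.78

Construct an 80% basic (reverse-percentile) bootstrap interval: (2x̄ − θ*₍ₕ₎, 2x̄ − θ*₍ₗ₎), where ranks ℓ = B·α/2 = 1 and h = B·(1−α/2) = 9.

(20.07, 22.28)

Percentile endpoints at ranks 1 and 9: θ*₍1₎ = 18.48, θ*₍9₎ = 20.69.
Basic interval reflects these around x̄:
  lower = 2 × 20.38 − 20.69 = 20.07
  upper = 2 × 20.38 − 18.48 = 22.28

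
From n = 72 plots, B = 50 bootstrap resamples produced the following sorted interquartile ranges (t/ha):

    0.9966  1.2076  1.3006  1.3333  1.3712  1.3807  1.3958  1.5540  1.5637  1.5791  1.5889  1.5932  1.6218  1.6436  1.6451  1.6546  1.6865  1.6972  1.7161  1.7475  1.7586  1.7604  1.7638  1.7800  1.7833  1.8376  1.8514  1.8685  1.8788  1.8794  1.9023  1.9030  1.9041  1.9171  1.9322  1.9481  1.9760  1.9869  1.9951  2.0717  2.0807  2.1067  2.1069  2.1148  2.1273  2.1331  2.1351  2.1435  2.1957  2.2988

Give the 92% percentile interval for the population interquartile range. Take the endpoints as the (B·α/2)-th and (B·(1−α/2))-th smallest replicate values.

(1.2076, 2.1435)

α = 0.08; lower rank = 50 × 0.040 = 2; upper rank = 50 × 0.960 = 48.
The 2nd smallest replicate is 1.2076; the 48th is 2.1435.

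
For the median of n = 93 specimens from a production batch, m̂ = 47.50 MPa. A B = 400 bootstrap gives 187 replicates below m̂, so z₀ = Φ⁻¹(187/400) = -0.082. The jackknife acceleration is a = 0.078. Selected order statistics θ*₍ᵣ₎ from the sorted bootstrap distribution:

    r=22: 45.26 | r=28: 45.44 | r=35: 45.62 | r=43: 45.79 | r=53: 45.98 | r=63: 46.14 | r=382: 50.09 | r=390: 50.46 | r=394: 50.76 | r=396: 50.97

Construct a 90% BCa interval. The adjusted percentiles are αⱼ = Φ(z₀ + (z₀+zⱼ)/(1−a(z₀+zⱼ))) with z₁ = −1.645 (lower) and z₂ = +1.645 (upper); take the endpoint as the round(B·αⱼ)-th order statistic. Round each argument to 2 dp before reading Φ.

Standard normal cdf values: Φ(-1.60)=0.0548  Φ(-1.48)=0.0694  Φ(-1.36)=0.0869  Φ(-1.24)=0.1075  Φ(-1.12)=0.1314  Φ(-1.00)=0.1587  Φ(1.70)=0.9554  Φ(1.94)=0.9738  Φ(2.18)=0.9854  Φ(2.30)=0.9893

Lower: z₀ + z₁ = -0.082 + (-1.645) = -1.727; 1 − a(z₀+z₁) = 1 − (0.078)(-1.727) = 1.1347; argument = -0.082 + (-1.727)/1.1347 = -1.6040 → -1.60.
α₁ = Φ(-1.60) = 0.0548; rank = round(400 × 0.0548) = 22; θ*₍22₎ = 45.26.
Upper: z₀ + z₂ = 1.563; 1 − a(z₀+z₂) = 0.8781; argument = 1.6980 → 1.70; α₂ = 0.9554; rank = 382; θ*₍382₎ = 50.09.

(45.26, 50.09)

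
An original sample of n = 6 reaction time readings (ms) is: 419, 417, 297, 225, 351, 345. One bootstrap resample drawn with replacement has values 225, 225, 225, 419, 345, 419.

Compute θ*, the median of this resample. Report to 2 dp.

Sorted: 225, 225, 225, 345, 419, 419
Median = average of the two middle values = 285.00

θ* = 285.00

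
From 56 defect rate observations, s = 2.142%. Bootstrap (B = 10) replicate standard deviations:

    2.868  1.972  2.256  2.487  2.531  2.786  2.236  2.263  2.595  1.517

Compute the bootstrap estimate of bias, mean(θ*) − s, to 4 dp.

mean(θ*) = (2.868 + 1.972 + 2.256 + 2.487 + 2.531 + 2.786 + 2.236 + 2.263 + 2.595 + 1.517) / 10 = 2.35110
bias = 2.35110 − 2.142

bias = +0.2091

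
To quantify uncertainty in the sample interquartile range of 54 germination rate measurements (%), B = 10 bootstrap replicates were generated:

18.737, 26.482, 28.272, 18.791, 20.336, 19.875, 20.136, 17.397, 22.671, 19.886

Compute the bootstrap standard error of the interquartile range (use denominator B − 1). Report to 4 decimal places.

Bootstrap SE is the standard deviation of the 10 replicate interquartile ranges.
Mean of replicates: (18.737 + 26.482 + 28.272 + 18.791 + 20.336 + 19.875 + 20.136 + 17.397 + 22.671 + 19.886) / 10 = 212.58300 / 10 = 21.25830
Sum of squared deviations: (−2.52130)² + (+5.22370)² + (+7.01370)² + (−2.46730)² + (−0.92230)² + (−1.38330)² + (−1.12230)² + (−3.86130)² + (+1.41270)² + (−1.37230)² = 111.73583
Variance = 111.73583 / 9 = 12.41509
SE* = √12.41509

SE* = 3.5235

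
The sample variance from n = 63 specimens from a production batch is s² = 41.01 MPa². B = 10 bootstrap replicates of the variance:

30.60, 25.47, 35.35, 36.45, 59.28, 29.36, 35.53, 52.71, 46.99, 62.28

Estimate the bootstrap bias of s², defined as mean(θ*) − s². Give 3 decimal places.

mean(θ*) = (30.60 + 25.47 + 35.35 + 36.45 + 59.28 + 29.36 + 35.53 + 52.71 + 46.99 + 62.28) / 10 = 41.4020
bias = 41.4020 − 41.01

bias = +0.392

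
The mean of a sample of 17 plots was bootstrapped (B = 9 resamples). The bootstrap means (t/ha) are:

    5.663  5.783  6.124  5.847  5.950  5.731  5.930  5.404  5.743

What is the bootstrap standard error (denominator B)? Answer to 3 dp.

Bootstrap SE is the standard deviation of the 9 replicate means.
Mean of replicates: (5.663 + 5.783 + 6.124 + 5.847 + 5.950 + 5.731 + 5.930 + 5.404 + 5.743) / 9 = 52.1750 / 9 = 5.7972
Sum of squared deviations: (−0.1342)² + (−0.0142)² + (+0.3268)² + (+0.0498)² + (+0.1528)² + (−0.0662)² + (+0.1328)² + (−0.3932)² + (−0.0542)² = 0.3304
Variance = 0.3304 / 9 = 0.0367
SE* = √0.0367

SE* = 0.192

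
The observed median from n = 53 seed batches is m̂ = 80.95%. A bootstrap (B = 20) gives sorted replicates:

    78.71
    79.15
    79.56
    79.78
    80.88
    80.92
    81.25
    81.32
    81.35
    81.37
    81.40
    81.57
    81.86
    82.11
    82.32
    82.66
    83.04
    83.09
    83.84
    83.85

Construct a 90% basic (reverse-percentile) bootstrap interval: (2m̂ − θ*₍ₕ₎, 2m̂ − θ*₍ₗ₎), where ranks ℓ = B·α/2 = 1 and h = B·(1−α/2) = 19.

(78.06, 83.19)

Percentile endpoints at ranks 1 and 19: θ*₍1₎ = 78.71, θ*₍19₎ = 83.84.
Basic interval reflects these around m̂:
  lower = 2 × 80.95 − 83.84 = 78.06
  upper = 2 × 80.95 − 78.71 = 83.19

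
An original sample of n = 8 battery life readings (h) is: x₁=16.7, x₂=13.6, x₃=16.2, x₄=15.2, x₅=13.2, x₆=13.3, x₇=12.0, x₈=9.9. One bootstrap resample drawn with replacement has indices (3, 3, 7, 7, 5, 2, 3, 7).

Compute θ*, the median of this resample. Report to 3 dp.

Resample values: 16.2, 16.2, 12.0, 12.0, 13.2, 13.6, 16.2, 12.0.
Sorted: 12.0, 12.0, 12.0, 13.2, 13.6, 16.2, 16.2, 16.2
Median = average of the two middle values = 13.400

θ* = 13.400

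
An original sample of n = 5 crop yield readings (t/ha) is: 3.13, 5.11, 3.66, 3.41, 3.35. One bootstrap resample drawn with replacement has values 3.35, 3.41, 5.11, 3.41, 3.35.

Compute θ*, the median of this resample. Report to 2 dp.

Sorted: 3.35, 3.35, 3.41, 3.41, 5.11
Median = middle value = 3.41

θ* = 3.41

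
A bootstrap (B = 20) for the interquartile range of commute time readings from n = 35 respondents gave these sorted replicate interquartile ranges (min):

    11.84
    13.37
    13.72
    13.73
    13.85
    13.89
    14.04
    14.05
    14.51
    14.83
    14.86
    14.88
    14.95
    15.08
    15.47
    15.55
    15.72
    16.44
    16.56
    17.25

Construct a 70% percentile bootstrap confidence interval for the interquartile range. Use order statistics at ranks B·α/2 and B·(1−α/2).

(13.72, 15.72)

α = 0.30; lower rank = 20 × 0.150 = 3; upper rank = 20 × 0.850 = 17.
The 3rd smallest replicate is 13.72; the 17th is 15.72.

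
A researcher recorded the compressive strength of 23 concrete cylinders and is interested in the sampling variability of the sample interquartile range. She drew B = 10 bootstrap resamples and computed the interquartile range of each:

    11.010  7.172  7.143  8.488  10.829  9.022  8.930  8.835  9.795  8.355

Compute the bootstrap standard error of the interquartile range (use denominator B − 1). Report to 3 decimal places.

SE* = 1.312

Bootstrap SE is the standard deviation of the 10 replicate interquartile ranges.
Mean of replicates: (11.010 + 7.172 + 7.143 + 8.488 + 10.829 + 9.022 + 8.930 + 8.835 + 9.795 + 8.355) / 10 = 89.5790 / 10 = 8.9579
Sum of squared deviations: (+2.0521)² + (−1.7859)² + (−1.8149)² + (−0.4699)² + (+1.8711)² + (+0.0641)² + (−0.0279)² + (−0.1229)² + (+0.8371)² + (−0.6029)² = 15.5005
Variance = 15.5005 / 9 = 1.7223
SE* = √1.7223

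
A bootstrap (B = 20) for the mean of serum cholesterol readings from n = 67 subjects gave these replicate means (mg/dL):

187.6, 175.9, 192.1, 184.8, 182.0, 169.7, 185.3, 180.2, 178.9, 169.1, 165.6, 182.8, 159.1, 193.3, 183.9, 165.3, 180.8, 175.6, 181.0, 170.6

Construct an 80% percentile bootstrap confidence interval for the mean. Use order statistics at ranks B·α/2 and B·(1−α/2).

Sorted replicates: 159.1, 165.3, 165.6, 169.1, 169.7, 170.6, 175.6, 175.9, 178.9, 180.2, 180.8, 181.0, 182.0, 182.8, 183.9, 184.8, 185.3, 187.6, 192.1, 193.3
α = 0.20; lower rank = 20 × 0.100 = 2; upper rank = 20 × 0.900 = 18.
The 2nd smallest replicate is 165.3; the 18th is 187.6.

(165.3, 187.6)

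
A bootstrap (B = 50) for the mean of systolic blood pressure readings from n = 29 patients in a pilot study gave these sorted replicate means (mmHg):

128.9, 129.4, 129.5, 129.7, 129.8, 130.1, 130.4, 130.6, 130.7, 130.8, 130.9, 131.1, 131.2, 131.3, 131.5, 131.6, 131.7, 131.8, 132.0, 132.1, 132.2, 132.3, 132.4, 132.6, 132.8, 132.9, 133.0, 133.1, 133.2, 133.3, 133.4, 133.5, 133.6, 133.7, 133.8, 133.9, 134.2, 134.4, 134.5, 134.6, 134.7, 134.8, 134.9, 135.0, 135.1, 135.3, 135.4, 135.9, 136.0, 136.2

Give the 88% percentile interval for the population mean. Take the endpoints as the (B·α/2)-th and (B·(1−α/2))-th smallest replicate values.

(129.5, 135.4)

α = 0.12; lower rank = 50 × 0.060 = 3; upper rank = 50 × 0.940 = 47.
The 3rd smallest replicate is 129.5; the 47th is 135.4.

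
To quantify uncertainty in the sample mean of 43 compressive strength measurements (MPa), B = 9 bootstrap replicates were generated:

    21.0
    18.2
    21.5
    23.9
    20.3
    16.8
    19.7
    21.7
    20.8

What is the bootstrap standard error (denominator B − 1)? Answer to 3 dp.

Bootstrap SE is the standard deviation of the 9 replicate means.
Mean of replicates: (21.0 + 18.2 + 21.5 + 23.9 + 20.3 + 16.8 + 19.7 + 21.7 + 20.8) / 9 = 183.9000 / 9 = 20.4333
Sum of squared deviations: (+0.5667)² + (−2.2333)² + (+1.0667)² + (+3.4667)² + (−0.1333)² + (−3.6333)² + (−0.7333)² + (+1.2667)² + (+0.3667)² = 33.9600
Variance = 33.9600 / 8 = 4.2450
SE* = √4.2450

SE* = 2.060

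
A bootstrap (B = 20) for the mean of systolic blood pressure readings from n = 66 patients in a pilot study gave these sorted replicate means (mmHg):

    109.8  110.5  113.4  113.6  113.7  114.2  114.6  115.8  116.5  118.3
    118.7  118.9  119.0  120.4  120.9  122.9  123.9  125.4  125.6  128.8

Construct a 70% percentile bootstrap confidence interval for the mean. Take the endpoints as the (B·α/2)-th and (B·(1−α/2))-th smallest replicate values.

α = 0.30; lower rank = 20 × 0.150 = 3; upper rank = 20 × 0.850 = 17.
The 3rd smallest replicate is 113.4; the 17th is 123.9.

(113.4, 123.9)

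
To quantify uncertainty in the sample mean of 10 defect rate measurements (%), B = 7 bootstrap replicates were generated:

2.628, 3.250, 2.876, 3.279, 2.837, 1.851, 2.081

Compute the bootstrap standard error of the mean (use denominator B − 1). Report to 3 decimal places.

SE* = 0.547

Bootstrap SE is the standard deviation of the 7 replicate means.
Mean of replicates: (2.628 + 3.250 + 2.876 + 3.279 + 2.837 + 1.851 + 2.081) / 7 = 18.8020 / 7 = 2.6860
Sum of squared deviations: (−0.0580)² + (+0.5640)² + (+0.1900)² + (+0.5930)² + (+0.1510)² + (−0.8350)² + (−0.6050)² = 1.7953
Variance = 1.7953 / 6 = 0.2992
SE* = √0.2992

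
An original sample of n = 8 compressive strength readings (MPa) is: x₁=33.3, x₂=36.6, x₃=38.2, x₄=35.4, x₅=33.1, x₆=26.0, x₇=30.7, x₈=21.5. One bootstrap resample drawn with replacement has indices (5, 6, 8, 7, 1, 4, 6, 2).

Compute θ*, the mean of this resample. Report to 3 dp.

θ* = 30.325

Resample values: 33.1, 26.0, 21.5, 30.7, 33.3, 35.4, 26.0, 36.6.
Mean = (33.1 + 26.0 + 21.5 + 30.7 + 33.3 + 35.4 + 26.0 + 36.6) / 8 = 242.60 / 8 = 30.325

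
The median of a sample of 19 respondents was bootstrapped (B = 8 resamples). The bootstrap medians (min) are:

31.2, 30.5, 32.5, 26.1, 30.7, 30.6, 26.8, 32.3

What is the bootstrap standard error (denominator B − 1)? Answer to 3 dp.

Bootstrap SE is the standard deviation of the 8 replicate medians.
Mean of replicates: (31.2 + 30.5 + 32.5 + 26.1 + 30.7 + 30.6 + 26.8 + 32.3) / 8 = 240.7000 / 8 = 30.0875
Sum of squared deviations: (+1.1125)² + (+0.4125)² + (+2.4125)² + (−3.9875)² + (+0.6125)² + (+0.5125)² + (−3.2875)² + (+2.2125)² = 39.4687
Variance = 39.4687 / 7 = 5.6384
SE* = √5.6384

SE* = 2.375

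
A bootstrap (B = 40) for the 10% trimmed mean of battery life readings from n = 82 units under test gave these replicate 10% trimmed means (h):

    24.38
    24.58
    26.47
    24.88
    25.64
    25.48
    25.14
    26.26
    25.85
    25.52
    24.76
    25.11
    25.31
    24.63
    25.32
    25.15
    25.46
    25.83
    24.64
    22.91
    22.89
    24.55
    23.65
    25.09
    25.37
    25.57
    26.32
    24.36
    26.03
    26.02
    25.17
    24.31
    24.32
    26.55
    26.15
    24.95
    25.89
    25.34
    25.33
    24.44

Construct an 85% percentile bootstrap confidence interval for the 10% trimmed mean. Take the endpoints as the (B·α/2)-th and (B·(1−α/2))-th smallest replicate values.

Sorted replicates: 22.89, 22.91, 23.65, 24.31, 24.32, 24.36, 24.38, 24.44, 24.55, 24.58, 24.63, 24.64, 24.76, 24.88, 24.95, 25.09, 25.11, 25.14, 25.15, 25.17, 25.31, 25.32, 25.33, 25.34, 25.37, 25.46, 25.48, 25.52, 25.57, 25.64, 25.83, 25.85, 25.89, 26.02, 26.03, 26.15, 26.26, 26.32, 26.47, 26.55
α = 0.15; lower rank = 40 × 0.075 = 3; upper rank = 40 × 0.925 = 37.
The 3rd smallest replicate is 23.65; the 37th is 26.26.

(23.65, 26.26)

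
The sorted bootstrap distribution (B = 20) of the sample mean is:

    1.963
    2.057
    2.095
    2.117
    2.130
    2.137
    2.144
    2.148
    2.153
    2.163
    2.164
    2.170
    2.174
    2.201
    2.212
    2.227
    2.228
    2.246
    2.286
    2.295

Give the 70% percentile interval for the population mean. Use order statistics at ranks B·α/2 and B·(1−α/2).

(2.095, 2.228)

α = 0.30; lower rank = 20 × 0.150 = 3; upper rank = 20 × 0.850 = 17.
The 3rd smallest replicate is 2.095; the 17th is 2.228.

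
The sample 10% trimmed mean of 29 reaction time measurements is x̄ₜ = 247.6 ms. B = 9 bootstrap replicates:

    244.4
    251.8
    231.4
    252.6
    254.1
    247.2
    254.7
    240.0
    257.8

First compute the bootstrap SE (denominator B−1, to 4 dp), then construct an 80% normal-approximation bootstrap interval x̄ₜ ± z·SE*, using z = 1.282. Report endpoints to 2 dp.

Mean of replicates = 248.2222; sum of squared deviations = 566.4556; SE* = √(566.4556/8) = 8.4147
Margin = 1.282 × 8.4147 = 10.788
Interval: 247.6 ± 10.788

(236.81, 258.39)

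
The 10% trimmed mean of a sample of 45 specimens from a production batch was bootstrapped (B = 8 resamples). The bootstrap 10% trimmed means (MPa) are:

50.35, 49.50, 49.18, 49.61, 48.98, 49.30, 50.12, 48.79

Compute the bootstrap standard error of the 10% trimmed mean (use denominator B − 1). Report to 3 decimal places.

SE* = 0.539

Bootstrap SE is the standard deviation of the 8 replicate 10% trimmed means.
Mean of replicates: (50.35 + 49.50 + 49.18 + 49.61 + 48.98 + 49.30 + 50.12 + 48.79) / 8 = 395.8300 / 8 = 49.4787
Sum of squared deviations: (+0.8713)² + (+0.0213)² + (−0.2987)² + (+0.1313)² + (−0.4988)² + (−0.1788)² + (+0.6412)² + (−0.6887)² = 2.0323
Variance = 2.0323 / 7 = 0.2903
SE* = √0.2903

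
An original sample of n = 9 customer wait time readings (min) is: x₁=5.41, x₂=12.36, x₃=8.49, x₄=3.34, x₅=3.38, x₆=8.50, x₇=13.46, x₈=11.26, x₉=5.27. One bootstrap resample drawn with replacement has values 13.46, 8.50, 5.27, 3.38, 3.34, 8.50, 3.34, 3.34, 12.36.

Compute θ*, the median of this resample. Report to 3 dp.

Sorted: 3.34, 3.34, 3.34, 3.38, 5.27, 8.50, 8.50, 12.36, 13.46
Median = middle value = 5.270

θ* = 5.270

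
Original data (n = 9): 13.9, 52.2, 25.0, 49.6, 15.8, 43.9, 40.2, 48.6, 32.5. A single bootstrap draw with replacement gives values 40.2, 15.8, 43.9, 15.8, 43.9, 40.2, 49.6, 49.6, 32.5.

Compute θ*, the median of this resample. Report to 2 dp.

Sorted: 15.8, 15.8, 32.5, 40.2, 40.2, 43.9, 43.9, 49.6, 49.6
Median = middle value = 40.20

θ* = 40.20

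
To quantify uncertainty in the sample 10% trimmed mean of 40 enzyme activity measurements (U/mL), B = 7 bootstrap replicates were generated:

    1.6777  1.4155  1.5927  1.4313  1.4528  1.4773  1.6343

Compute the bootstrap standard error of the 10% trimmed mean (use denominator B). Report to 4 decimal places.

SE* = 0.0986

Bootstrap SE is the standard deviation of the 7 replicate 10% trimmed means.
Mean of replicates: (1.6777 + 1.4155 + 1.5927 + 1.4313 + 1.4528 + 1.4773 + 1.6343) / 7 = 10.68160 / 7 = 1.52594
Sum of squared deviations: (+0.15176)² + (−0.11044)² + (+0.06676)² + (−0.09464)² + (−0.07314)² + (−0.04864)² + (+0.10836)² = 0.06810
Variance = 0.06810 / 7 = 0.00973
SE* = √0.00973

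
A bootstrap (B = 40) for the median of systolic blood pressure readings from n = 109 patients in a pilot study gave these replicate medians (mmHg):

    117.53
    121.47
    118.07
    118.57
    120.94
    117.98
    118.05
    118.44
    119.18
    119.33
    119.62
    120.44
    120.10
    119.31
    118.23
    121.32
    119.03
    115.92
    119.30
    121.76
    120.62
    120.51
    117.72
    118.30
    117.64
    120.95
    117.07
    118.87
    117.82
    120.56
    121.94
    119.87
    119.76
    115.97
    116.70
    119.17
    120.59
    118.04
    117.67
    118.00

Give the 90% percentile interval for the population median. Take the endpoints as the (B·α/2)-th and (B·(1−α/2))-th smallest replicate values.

Sorted replicates: 115.92, 115.97, 116.70, 117.07, 117.53, 117.64, 117.67, 117.72, 117.82, 117.98, 118.00, 118.04, 118.05, 118.07, 118.23, 118.30, 118.44, 118.57, 118.87, 119.03, 119.17, 119.18, 119.30, 119.31, 119.33, 119.62, 119.76, 119.87, 120.10, 120.44, 120.51, 120.56, 120.59, 120.62, 120.94, 120.95, 121.32, 121.47, 121.76, 121.94
α = 0.10; lower rank = 40 × 0.050 = 2; upper rank = 40 × 0.950 = 38.
The 2nd smallest replicate is 115.97; the 38th is 121.47.

(115.97, 121.47)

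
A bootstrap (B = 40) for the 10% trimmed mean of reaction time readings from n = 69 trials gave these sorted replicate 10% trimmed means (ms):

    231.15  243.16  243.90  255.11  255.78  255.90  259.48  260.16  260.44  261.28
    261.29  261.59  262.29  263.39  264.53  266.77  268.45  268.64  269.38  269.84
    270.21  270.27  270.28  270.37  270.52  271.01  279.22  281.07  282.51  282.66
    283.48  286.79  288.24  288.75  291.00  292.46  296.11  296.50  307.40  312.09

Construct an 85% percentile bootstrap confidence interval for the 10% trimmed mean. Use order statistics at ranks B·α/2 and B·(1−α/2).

(243.90, 296.11)

α = 0.15; lower rank = 40 × 0.075 = 3; upper rank = 40 × 0.925 = 37.
The 3rd smallest replicate is 243.90; the 37th is 296.11.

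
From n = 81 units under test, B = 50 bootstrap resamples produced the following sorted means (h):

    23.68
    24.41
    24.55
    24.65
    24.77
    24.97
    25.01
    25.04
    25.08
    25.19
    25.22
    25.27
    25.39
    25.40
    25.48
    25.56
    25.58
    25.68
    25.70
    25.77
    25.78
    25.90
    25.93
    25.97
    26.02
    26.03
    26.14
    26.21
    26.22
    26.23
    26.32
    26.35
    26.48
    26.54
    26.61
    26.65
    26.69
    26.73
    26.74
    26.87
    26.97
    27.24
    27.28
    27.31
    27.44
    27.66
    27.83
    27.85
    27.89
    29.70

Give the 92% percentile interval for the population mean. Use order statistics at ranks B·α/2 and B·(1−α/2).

(24.41, 27.85)

α = 0.08; lower rank = 50 × 0.040 = 2; upper rank = 50 × 0.960 = 48.
The 2nd smallest replicate is 24.41; the 48th is 27.85.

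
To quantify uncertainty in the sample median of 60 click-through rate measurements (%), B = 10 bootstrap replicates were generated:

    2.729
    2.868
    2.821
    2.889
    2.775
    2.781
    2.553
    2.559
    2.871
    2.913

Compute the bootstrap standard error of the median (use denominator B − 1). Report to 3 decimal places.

SE* = 0.129

Bootstrap SE is the standard deviation of the 10 replicate medians.
Mean of replicates: (2.729 + 2.868 + 2.821 + 2.889 + 2.775 + 2.781 + 2.553 + 2.559 + 2.871 + 2.913) / 10 = 27.7590 / 10 = 2.7759
Sum of squared deviations: (−0.0469)² + (+0.0921)² + (+0.0451)² + (+0.1131)² + (−0.0009)² + (+0.0051)² + (−0.2229)² + (−0.2169)² + (+0.0951)² + (+0.1371)² = 0.1501
Variance = 0.1501 / 9 = 0.0167
SE* = √0.0167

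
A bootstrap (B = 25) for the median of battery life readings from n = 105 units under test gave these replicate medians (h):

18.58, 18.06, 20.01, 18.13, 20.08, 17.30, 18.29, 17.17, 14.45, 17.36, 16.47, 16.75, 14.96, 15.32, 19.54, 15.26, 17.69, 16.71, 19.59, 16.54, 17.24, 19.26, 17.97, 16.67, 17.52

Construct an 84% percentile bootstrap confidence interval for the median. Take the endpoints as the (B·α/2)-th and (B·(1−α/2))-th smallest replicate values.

Sorted replicates: 14.45, 14.96, 15.26, 15.32, 16.47, 16.54, 16.67, 16.71, 16.75, 17.17, 17.24, 17.30, 17.36, 17.52, 17.69, 17.97, 18.06, 18.13, 18.29, 18.58, 19.26, 19.54, 19.59, 20.01, 20.08
α = 0.16; lower rank = 25 × 0.080 = 2; upper rank = 25 × 0.920 = 23.
The 2nd smallest replicate is 14.96; the 23rd is 19.59.

(14.96, 19.59)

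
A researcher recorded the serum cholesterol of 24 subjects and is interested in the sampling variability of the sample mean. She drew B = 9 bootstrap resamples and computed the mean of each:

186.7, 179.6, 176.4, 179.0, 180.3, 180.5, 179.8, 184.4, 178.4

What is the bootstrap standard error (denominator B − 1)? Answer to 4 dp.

Bootstrap SE is the standard deviation of the 9 replicate means.
Mean of replicates: (186.7 + 179.6 + 176.4 + 179.0 + 180.3 + 180.5 + 179.8 + 184.4 + 178.4) / 9 = 1625.10000 / 9 = 180.56667
Sum of squared deviations: (+6.13333)² + (−0.96667)² + (−4.16667)² + (−1.56667)² + (−0.26667)² + (−0.06667)² + (−0.76667)² + (+3.83333)² + (−2.16667)² = 78.42000
Variance = 78.42000 / 8 = 9.80250
SE* = √9.80250

SE* = 3.1309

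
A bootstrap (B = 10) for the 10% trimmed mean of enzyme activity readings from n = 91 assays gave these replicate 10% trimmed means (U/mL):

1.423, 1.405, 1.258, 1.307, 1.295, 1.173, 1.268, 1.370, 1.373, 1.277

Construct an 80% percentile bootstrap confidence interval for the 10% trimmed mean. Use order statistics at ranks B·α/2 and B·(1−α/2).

Sorted replicates: 1.173, 1.258, 1.268, 1.277, 1.295, 1.307, 1.370, 1.373, 1.405, 1.423
α = 0.20; lower rank = 10 × 0.100 = 1; upper rank = 10 × 0.900 = 9.
The 1st smallest replicate is 1.173; the 9th is 1.405.

(1.173, 1.405)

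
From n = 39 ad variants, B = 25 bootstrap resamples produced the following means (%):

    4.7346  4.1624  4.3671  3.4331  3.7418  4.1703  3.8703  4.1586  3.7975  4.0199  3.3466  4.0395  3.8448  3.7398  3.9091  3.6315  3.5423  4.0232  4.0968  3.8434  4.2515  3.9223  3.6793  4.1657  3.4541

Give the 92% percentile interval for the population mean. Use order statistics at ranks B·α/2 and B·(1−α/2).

Sorted replicates: 3.3466, 3.4331, 3.4541, 3.5423, 3.6315, 3.6793, 3.7398, 3.7418, 3.7975, 3.8434, 3.8448, 3.8703, 3.9091, 3.9223, 4.0199, 4.0232, 4.0395, 4.0968, 4.1586, 4.1624, 4.1657, 4.1703, 4.2515, 4.3671, 4.7346
α = 0.08; lower rank = 25 × 0.040 = 1; upper rank = 25 × 0.960 = 24.
The 1st smallest replicate is 3.3466; the 24th is 4.3671.

(3.3466, 4.3671)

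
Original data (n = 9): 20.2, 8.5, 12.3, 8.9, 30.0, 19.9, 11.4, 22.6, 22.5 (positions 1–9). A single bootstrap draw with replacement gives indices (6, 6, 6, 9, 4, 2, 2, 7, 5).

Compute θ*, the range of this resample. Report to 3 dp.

θ* = 21.500

Resample values: 19.9, 19.9, 19.9, 22.5, 8.9, 8.5, 8.5, 11.4, 30.0.
Range = 30.0 − 8.5 = 21.500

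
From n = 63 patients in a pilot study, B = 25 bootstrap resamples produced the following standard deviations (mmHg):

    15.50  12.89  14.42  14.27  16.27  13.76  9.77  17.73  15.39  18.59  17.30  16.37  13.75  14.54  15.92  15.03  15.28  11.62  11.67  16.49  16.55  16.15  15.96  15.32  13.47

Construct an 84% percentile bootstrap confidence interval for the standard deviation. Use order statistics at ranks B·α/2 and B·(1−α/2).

Sorted replicates: 9.77, 11.62, 11.67, 12.89, 13.47, 13.75, 13.76, 14.27, 14.42, 14.54, 15.03, 15.28, 15.32, 15.39, 15.50, 15.92, 15.96, 16.15, 16.27, 16.37, 16.49, 16.55, 17.30, 17.73, 18.59
α = 0.16; lower rank = 25 × 0.080 = 2; upper rank = 25 × 0.920 = 23.
The 2nd smallest replicate is 11.62; the 23rd is 17.30.

(11.62, 17.30)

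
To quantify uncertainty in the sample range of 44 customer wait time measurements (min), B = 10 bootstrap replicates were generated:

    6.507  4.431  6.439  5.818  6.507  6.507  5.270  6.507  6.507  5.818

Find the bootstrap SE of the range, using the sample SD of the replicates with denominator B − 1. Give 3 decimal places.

Bootstrap SE is the standard deviation of the 10 replicate ranges.
Mean of replicates: (6.507 + 4.431 + 6.439 + 5.818 + 6.507 + 6.507 + 5.270 + 6.507 + 6.507 + 5.818) / 10 = 60.3110 / 10 = 6.0311
Sum of squared deviations: (+0.4759)² + (−1.6001)² + (+0.4079)² + (−0.2131)² + (+0.4759)² + (+0.4759)² + (−0.7611)² + (+0.4759)² + (+0.4759)² + (−0.2131)² = 4.5292
Variance = 4.5292 / 9 = 0.5032
SE* = √0.5032

SE* = 0.709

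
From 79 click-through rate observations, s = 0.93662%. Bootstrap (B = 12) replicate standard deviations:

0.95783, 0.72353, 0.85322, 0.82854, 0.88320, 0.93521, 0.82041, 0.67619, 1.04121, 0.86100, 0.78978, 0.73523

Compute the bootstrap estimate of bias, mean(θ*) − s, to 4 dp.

bias = −0.0945

mean(θ*) = (0.95783 + 0.72353 + 0.85322 + 0.82854 + 0.88320 + 0.93521 + 0.82041 + 0.67619 + 1.04121 + 0.86100 + 0.78978 + 0.73523) / 12 = 0.84211
bias = 0.84211 − 0.93662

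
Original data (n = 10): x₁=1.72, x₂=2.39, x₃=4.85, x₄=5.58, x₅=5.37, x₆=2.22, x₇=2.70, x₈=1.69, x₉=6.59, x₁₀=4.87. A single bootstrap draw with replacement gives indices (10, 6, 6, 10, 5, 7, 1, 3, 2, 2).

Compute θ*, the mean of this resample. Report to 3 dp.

θ* = 3.360

Resample values: 4.87, 2.22, 2.22, 4.87, 5.37, 2.70, 1.72, 4.85, 2.39, 2.39.
Mean = (4.87 + 2.22 + 2.22 + 4.87 + 5.37 + 2.70 + 1.72 + 4.85 + 2.39 + 2.39) / 10 = 33.600 / 10 = 3.360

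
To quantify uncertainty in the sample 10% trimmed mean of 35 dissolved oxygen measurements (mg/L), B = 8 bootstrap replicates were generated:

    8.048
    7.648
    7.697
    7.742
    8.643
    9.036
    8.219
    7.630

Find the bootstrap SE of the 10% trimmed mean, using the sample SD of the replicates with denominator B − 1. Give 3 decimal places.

SE* = 0.521

Bootstrap SE is the standard deviation of the 8 replicate 10% trimmed means.
Mean of replicates: (8.048 + 7.648 + 7.697 + 7.742 + 8.643 + 9.036 + 8.219 + 7.630) / 8 = 64.6630 / 8 = 8.0829
Sum of squared deviations: (−0.0349)² + (−0.4349)² + (−0.3859)² + (−0.3409)² + (+0.5601)² + (+0.9531)² + (+0.1361)² + (−0.4529)² = 1.9012
Variance = 1.9012 / 7 = 0.2716
SE* = √0.2716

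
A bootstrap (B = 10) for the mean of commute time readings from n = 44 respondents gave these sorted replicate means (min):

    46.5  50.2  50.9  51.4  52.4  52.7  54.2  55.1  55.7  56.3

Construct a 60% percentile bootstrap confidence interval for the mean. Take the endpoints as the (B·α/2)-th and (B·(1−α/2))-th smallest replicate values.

(50.2, 55.1)

α = 0.40; lower rank = 10 × 0.200 = 2; upper rank = 10 × 0.800 = 8.
The 2nd smallest replicate is 50.2; the 8th is 55.1.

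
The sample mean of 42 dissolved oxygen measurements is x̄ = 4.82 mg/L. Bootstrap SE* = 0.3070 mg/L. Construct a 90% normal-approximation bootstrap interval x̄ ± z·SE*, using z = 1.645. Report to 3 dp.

(4.315, 5.325)

Margin = 1.645 × 0.3070 = 0.5050
Interval: 4.82 ± 0.5050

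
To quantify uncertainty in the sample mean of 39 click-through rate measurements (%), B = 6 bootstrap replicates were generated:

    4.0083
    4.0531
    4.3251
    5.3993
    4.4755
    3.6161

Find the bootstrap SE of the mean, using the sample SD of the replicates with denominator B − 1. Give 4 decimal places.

Bootstrap SE is the standard deviation of the 6 replicate means.
Mean of replicates: (4.0083 + 4.0531 + 4.3251 + 5.3993 + 4.4755 + 3.6161) / 6 = 25.87740 / 6 = 4.31290
Sum of squared deviations: (−0.30460)² + (−0.25980)² + (+0.01220)² + (+1.08640)² + (+0.16260)² + (−0.69680)² = 1.85266
Variance = 1.85266 / 5 = 0.37053
SE* = √0.37053

SE* = 0.6087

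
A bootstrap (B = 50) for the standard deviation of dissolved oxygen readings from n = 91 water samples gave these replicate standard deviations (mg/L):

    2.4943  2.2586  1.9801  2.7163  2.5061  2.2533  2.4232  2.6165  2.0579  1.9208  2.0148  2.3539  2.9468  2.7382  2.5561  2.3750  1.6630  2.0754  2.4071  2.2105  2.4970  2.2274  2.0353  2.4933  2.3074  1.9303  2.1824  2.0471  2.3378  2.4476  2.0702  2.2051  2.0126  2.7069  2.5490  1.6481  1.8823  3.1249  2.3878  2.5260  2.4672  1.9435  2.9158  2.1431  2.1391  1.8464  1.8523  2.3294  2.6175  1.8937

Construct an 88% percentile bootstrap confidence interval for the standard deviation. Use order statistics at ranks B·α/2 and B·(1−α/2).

Sorted replicates: 1.6481, 1.6630, 1.8464, 1.8523, 1.8823, 1.8937, 1.9208, 1.9303, 1.9435, 1.9801, 2.0126, 2.0148, 2.0353, 2.0471, 2.0579, 2.0702, 2.0754, 2.1391, 2.1431, 2.1824, 2.2051, 2.2105, 2.2274, 2.2533, 2.2586, 2.3074, 2.3294, 2.3378, 2.3539, 2.3750, 2.3878, 2.4071, 2.4232, 2.4476, 2.4672, 2.4933, 2.4943, 2.4970, 2.5061, 2.5260, 2.5490, 2.5561, 2.6165, 2.6175, 2.7069, 2.7163, 2.7382, 2.9158, 2.9468, 3.1249
α = 0.12; lower rank = 50 × 0.060 = 3; upper rank = 50 × 0.940 = 47.
The 3rd smallest replicate is 1.8464; the 47th is 2.7382.

(1.8464, 2.7382)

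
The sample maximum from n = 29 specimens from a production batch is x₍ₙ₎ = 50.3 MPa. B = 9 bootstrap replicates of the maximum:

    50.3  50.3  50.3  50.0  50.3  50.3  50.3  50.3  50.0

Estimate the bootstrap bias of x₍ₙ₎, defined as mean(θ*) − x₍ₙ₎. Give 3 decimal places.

bias = −0.067

mean(θ*) = (50.3 + 50.3 + 50.3 + 50.0 + 50.3 + 50.3 + 50.3 + 50.3 + 50.0) / 9 = 50.2333
bias = 50.2333 − 50.3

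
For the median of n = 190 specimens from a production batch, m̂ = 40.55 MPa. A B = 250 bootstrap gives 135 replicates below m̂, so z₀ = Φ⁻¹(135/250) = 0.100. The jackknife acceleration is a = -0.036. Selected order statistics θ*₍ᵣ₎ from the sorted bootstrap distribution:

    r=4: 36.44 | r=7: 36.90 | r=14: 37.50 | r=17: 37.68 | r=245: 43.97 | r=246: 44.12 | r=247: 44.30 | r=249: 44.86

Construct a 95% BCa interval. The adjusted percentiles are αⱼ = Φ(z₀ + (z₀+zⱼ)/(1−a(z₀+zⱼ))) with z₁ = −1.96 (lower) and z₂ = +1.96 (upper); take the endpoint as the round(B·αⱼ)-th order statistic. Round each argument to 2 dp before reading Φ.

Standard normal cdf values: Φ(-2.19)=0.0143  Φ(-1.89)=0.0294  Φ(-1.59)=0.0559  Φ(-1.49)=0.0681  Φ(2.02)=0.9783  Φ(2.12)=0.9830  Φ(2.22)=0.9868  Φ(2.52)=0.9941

(36.90, 43.97)

Lower: z₀ + z₁ = 0.100 + (-1.960) = -1.860; 1 − a(z₀+z₁) = 1 − (-0.036)(-1.860) = 0.9330; argument = 0.100 + (-1.860)/0.9330 = -1.8935 → -1.89.
α₁ = Φ(-1.89) = 0.0294; rank = round(250 × 0.0294) = 7; θ*₍7₎ = 36.90.
Upper: z₀ + z₂ = 2.060; 1 − a(z₀+z₂) = 1.0742; argument = 2.0178 → 2.02; α₂ = 0.9783; rank = 245; θ*₍245₎ = 43.97.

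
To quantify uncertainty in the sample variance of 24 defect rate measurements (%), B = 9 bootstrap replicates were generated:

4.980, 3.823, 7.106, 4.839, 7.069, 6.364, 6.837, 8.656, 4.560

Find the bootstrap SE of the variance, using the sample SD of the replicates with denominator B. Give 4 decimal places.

SE* = 1.4700

Bootstrap SE is the standard deviation of the 9 replicate variances.
Mean of replicates: (4.980 + 3.823 + 7.106 + 4.839 + 7.069 + 6.364 + 6.837 + 8.656 + 4.560) / 9 = 54.23400 / 9 = 6.02600
Sum of squared deviations: (−1.04600)² + (−2.20300)² + (+1.08000)² + (−1.18700)² + (+1.04300)² + (+0.33800)² + (+0.81100)² + (+2.63000)² + (−1.46600)² = 19.44856
Variance = 19.44856 / 9 = 2.16095
SE* = √2.16095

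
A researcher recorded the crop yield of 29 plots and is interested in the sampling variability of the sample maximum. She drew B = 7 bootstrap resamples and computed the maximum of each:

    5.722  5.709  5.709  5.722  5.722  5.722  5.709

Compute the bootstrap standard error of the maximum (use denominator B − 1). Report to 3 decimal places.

Bootstrap SE is the standard deviation of the 7 replicate maximums.
Mean of replicates: (5.722 + 5.709 + 5.709 + 5.722 + 5.722 + 5.722 + 5.709) / 7 = 40.01500 / 7 = 5.71643
Sum of squared deviations: (+0.00557)² + (−0.00743)² + (−0.00743)² + (+0.00557)² + (+0.00557)² + (+0.00557)² + (−0.00743)² = 0.00029
Variance = 0.00029 / 6 = 0.00005
SE* = √0.00005

SE* = 0.007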